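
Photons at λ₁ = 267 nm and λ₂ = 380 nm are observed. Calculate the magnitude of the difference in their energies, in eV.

1.38 eV

Using E = hc/λ: E₁ = 7.440 × 10^-19 J, E₂ = 5.227 × 10^-19 J.
|ΔE| = |7.440 × 10^-19 − 5.227 × 10^-19| = 2.21 × 10^-19 J = 1.38 eV.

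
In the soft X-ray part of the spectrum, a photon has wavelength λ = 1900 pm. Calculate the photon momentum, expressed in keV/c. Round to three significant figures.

(h = 6.62607015e-34 J·s, c = 2.99792458e8 m/s, 1 eV = 1.602176634e-19 J.)
Convert to SI: λ = 1900 pm = 1.9e-9 m.
The photon relation is p = h/λ, giving p = 3.487e-25 kg·m/s.
Converting to keV/c: p = 0.6525 keV/c ≈ 0.653 keV/c.

0.653 keV/c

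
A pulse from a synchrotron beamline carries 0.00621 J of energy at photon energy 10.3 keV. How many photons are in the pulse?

Per-photon energy: E = 1.650e-15 J (from energy = 10.3 keV).
N = E_total / E_photon = 0.00621 J / 1.650e-15 J = 3.76e12.

3.76e12 photons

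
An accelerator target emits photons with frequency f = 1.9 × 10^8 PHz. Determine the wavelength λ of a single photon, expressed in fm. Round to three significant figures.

1.58 fm

(c = 2.99792458 × 10^8 m/s.)
In SI units: f = 1.9 × 10^8 PHz = 1.9 × 10^23 Hz.
Since λ = c/f for a photon, λ = 1.578 × 10^-15 m.
Converting to fm: λ = 1.578 fm ≈ 1.58 fm.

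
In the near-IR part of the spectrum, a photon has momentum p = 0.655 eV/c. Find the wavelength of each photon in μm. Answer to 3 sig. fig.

Convert to SI: p = 0.655 eV/c = 3.5005e-28 kg·m/s.
Apply λ = h/p: λ = 1.893e-6 m.
Converting to μm: λ = 1.893 μm ≈ 1.89 μm.

1.89 μm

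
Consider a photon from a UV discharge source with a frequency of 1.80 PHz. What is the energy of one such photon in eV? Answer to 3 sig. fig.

Take h = 6.62607015e-34 J·s, 1 eV = 1.602176634e-19 J.
Convert to SI: f = 1.80 PHz = 1.80e15 Hz.
For a photon E = hf, so E = 1.193e-18 J.
Converting to eV: E = 7.444 eV ≈ 7.44 eV.

7.44 eV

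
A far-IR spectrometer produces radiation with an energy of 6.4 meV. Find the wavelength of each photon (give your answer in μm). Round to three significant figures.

Take h = 6.62607015 × 10^-34 J·s, c = 2.99792458 × 10^8 m/s, 1 eV = 1.602176634 × 10^-19 J.
Convert to SI: E = 6.4 meV = 1.0254 × 10^-21 J.
For a photon λ = hc/E, so λ = 1.937 × 10^-4 m.
Converting to μm: λ = 193.7 μm ≈ 194 μm.

194 μm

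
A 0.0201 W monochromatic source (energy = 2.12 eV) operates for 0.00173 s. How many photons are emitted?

1.02·10^14 photons

Total energy: E_total = P·t = 0.0201 × 0.00173 = 3.477·10^-5 J.
Per-photon energy: E = 3.397·10^-19 J.
N = E_total / E_photon = 1.02·10^14.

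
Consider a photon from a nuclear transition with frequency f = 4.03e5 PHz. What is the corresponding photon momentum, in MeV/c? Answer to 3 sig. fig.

1.67 MeV/c

Use h = 6.62607015e-34 J·s, c = 2.99792458e8 m/s, 1 eV = 1.602176634e-19 J.
Convert to SI: f = 4.03e5 PHz = 4.03e20 Hz.
Since p = hf/c for a photon, p = 8.907e-22 kg·m/s.
Converting to MeV/c: p = 1.667 MeV/c ≈ 1.67 MeV/c.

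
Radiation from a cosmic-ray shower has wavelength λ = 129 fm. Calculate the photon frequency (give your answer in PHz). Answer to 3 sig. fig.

2.32 × 10^6 PHz

Use c = 2.99792458 × 10^8 m/s.
In SI units: λ = 129 fm = 1.29 × 10^-13 m.
The photon relation is f = c/λ, giving f = 2.324 × 10^21 Hz.
Converting to PHz: f = 2.324 × 10^6 PHz ≈ 2.32 × 10^6 PHz.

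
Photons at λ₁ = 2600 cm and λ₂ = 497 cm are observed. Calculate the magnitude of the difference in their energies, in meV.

2.02 × 10^-4 meV

Using E = hc/λ: E₁ = 7.640 × 10^-27 J, E₂ = 3.997 × 10^-26 J.
|ΔE| = |7.640 × 10^-27 − 3.997 × 10^-26| = 3.23 × 10^-26 J = 2.02 × 10^-4 meV.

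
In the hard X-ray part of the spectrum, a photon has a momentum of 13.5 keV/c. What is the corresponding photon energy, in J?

2.16·10^-15 J

Use c = 2.99792458·10^8 m/s, 1 eV = 1.602176634·10^-19 J.
In SI units: p = 13.5 keV/c = 7.2148·10^-24 kg·m/s.
Since E = pc for a photon, E = 2.163·10^-15 J.
So E ≈ 2.16·10^-15 J.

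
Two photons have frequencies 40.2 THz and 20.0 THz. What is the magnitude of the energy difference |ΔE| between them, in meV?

Using E = hf: E₁ = 2.664e-20 J, E₂ = 1.325e-20 J.
|ΔE| = |2.664e-20 − 1.325e-20| = 1.34e-20 J = 83.5 meV.

83.5 meV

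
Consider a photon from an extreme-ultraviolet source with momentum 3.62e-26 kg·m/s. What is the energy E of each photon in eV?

67.7 eV

Take c = 2.99792458e8 m/s, 1 eV = 1.602176634e-19 J.
Apply E = pc: E = 1.085e-17 J.
Converting to eV: E = 67.74 eV ≈ 67.7 eV.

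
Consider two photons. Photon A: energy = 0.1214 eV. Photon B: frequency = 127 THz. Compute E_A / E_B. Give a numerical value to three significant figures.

0.231

E_A = 1.945e-20 J (from energy = 0.1214 eV, via E given directly).
E_B = 8.415e-20 J (from frequency = 127 THz, via E = hf).
Ratio = 1.945e-20 / 8.415e-20 = 0.231.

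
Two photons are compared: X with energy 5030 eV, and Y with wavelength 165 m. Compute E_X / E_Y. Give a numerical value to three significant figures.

6.69e11

E_X = 8.059e-16 J (from energy = 5030 eV, via E given directly).
E_Y = 1.204e-27 J (from wavelength = 165 m, via E = hc/λ).
Ratio = 8.059e-16 / 1.204e-27 = 6.69e11.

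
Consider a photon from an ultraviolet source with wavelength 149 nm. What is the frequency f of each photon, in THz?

Convert to SI: λ = 149 nm = 1.49e-7 m.
Apply f = c/λ: f = 2.012e15 Hz.
Converting to THz: f = 2012 THz ≈ 2010 THz.

2010 THz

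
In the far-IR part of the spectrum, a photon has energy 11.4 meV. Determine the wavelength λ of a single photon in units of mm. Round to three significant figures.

0.109 mm

First convert: E = 11.4 meV = 1.8265 × 10^-21 J.
For a photon λ = hc/E, so λ = 1.088 × 10^-4 m.
Converting to mm: λ = 0.1088 mm ≈ 0.109 mm.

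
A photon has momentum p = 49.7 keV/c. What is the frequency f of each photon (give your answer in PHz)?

1.20 × 10^4 PHz

Convert to SI: p = 49.7 keV/c = 2.6561 × 10^-23 kg·m/s.
The photon relation is f = pc/h, giving f = 1.202 × 10^19 Hz.
Converting to PHz: f = 12020 PHz ≈ 1.20 × 10^4 PHz.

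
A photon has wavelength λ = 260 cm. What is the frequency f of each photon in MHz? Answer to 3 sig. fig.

Convert to SI: λ = 260 cm = 2.6 m.
Apply f = c/λ: f = 1.153e8 Hz.
Converting to MHz: f = 115.3 MHz ≈ 115 MHz.

115 MHz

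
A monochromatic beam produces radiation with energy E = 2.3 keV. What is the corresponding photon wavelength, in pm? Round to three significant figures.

(h = 6.62607015 × 10^-34 J·s, c = 2.99792458 × 10^8 m/s, 1 eV = 1.602176634 × 10^-19 J.)
Convert to SI: E = 2.3 keV = 3.6850 × 10^-16 J.
For a photon λ = hc/E, so λ = 5.391 × 10^-10 m.
Converting to pm: λ = 539.1 pm ≈ 539 pm.

539 pm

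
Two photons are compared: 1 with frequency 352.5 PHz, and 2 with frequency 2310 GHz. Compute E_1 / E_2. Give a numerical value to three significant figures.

E_1 = 2.336·10^-16 J (from frequency = 352.5 PHz, via E = hf).
E_2 = 1.531·10^-21 J (from frequency = 2310 GHz, via E = hf).
Ratio = 2.336·10^-16 / 1.531·10^-21 = 1.53·10^5.

1.53·10^5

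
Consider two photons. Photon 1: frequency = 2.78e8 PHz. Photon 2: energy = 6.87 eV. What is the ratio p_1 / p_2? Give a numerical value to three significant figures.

1.67e8

p_1 = 6.144e-19 kg·m/s (from frequency = 2.78e8 PHz, via p = hf/c).
p_2 = 3.672e-27 kg·m/s (from energy = 6.87 eV, via p = E/c).
Ratio = 6.144e-19 / 3.672e-27 = 1.67e8.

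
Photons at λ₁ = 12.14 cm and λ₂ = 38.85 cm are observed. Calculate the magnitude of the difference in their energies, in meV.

Using E = hc/λ: E₁ = 1.6363 × 10^-24 J, E₂ = 5.1131 × 10^-25 J.
|ΔE| = |1.6363 × 10^-24 − 5.1131 × 10^-25| = 1.12 × 10^-24 J = 7.02 × 10^-3 meV.

7.02 × 10^-3 meV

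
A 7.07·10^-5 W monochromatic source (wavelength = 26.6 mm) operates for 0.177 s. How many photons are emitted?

1.68·10^18 photons

Total energy: E_total = P·t = 7.07·10^-5 × 0.177 = 1.251·10^-5 J.
Per-photon energy: E = 7.468·10^-24 J.
N = E_total / E_photon = 1.68·10^18.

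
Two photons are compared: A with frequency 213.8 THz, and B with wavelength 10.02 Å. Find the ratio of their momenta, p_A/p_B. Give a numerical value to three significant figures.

p_A = 4.725·10^-28 kg·m/s (from frequency = 213.8 THz, via p = hf/c).
p_B = 6.613·10^-25 kg·m/s (from wavelength = 10.02 Å, via p = h/λ).
Ratio = 4.725·10^-28 / 6.613·10^-25 = 7.15·10^-4.

7.15·10^-4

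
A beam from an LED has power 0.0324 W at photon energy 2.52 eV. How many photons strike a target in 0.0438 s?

3.51·10^15 photons

Total energy: E_total = P·t = 0.0324 × 0.0438 = 0.001419 J.
Per-photon energy: E = 4.037·10^-19 J.
N = E_total / E_photon = 3.51·10^15.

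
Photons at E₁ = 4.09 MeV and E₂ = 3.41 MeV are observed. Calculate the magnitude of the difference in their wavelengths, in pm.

0.0605 pm

Using λ = hc/E: λ₁ = 3.031 × 10^-13 m, λ₂ = 3.636 × 10^-13 m.
|Δλ| = |3.031 × 10^-13 − 3.636 × 10^-13| = 6.05 × 10^-14 m = 0.0605 pm.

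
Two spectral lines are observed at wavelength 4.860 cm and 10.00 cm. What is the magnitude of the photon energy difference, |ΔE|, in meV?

Using E = hc/λ: E₁ = 4.0873 × 10^-24 J, E₂ = 1.9864 × 10^-24 J.
|ΔE| = |4.0873 × 10^-24 − 1.9864 × 10^-24| = 2.10 × 10^-24 J = 0.0131 meV.

0.0131 meV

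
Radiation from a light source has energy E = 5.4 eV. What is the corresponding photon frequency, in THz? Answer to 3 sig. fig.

1310 THz

First convert: E = 5.4 eV = 8.6518 × 10^-19 J.
The photon relation is f = E/h, giving f = 1.306 × 10^15 Hz.
Converting to THz: f = 1306 THz ≈ 1310 THz.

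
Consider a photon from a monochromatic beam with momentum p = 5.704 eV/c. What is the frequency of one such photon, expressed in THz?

1380 THz

Use h = 6.62607015 × 10^-34 J·s, c = 2.99792458 × 10^8 m/s, 1 eV = 1.602176634 × 10^-19 J.
Convert to SI: p = 5.704 eV/c = 3.0484 × 10^-27 kg·m/s.
For a photon f = pc/h, so f = 1.379 × 10^15 Hz.
Converting to THz: f = 1379 THz ≈ 1380 THz.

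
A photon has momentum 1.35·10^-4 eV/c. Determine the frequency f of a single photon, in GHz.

(h = 6.62607015·10^-34 J·s, c = 2.99792458·10^8 m/s, 1 eV = 1.602176634·10^-19 J.)
In SI units: p = 1.35·10^-4 eV/c = 7.2148·10^-32 kg·m/s.
For a photon f = pc/h, so f = 3.264·10^10 Hz.
Converting to GHz: f = 32.64 GHz ≈ 32.6 GHz.

32.6 GHz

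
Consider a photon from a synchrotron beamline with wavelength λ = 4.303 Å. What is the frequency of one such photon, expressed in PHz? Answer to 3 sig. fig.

697 PHz

(c = 2.99792458·10^8 m/s.)
In SI units: λ = 4.303 Å = 4.303·10^-10 m.
Apply f = c/λ: f = 6.967·10^17 Hz.
Converting to PHz: f = 696.7 PHz ≈ 697 PHz.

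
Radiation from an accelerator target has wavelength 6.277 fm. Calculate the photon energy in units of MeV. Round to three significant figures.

198 MeV

Convert to SI: λ = 6.277 fm = 6.277 × 10^-15 m.
Since E = hc/λ for a photon, E = 3.165 × 10^-11 J.
Converting to MeV: E = 197.5 MeV ≈ 198 MeV.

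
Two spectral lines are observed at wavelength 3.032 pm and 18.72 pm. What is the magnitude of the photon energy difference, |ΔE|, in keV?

Using E = hc/λ: E₁ = 6.5516 × 10^-14 J, E₂ = 1.0611 × 10^-14 J.
|ΔE| = |6.5516 × 10^-14 − 1.0611 × 10^-14| = 5.49 × 10^-14 J = 343 keV.

343 keV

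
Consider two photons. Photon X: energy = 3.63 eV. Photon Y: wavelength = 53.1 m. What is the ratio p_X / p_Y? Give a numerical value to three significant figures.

p_X = 1.940e-27 kg·m/s (from energy = 3.63 eV, via p = E/c).
p_Y = 1.248e-35 kg·m/s (from wavelength = 53.1 m, via p = h/λ).
Ratio = 1.940e-27 / 1.248e-35 = 1.55e8.

1.55e8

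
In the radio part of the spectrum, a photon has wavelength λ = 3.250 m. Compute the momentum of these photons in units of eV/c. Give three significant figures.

3.81e-7 eV/c

For a photon p = h/λ, so p = 2.039e-34 kg·m/s.
Converting to eV/c: p = 3.815e-7 eV/c ≈ 3.81e-7 eV/c.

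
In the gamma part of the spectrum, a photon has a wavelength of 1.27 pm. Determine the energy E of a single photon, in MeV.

0.976 MeV

Use h = 6.62607015 × 10^-34 J·s, c = 2.99792458 × 10^8 m/s, 1 eV = 1.602176634 × 10^-19 J.
In SI units: λ = 1.27 pm = 1.27 × 10^-12 m.
For a photon E = hc/λ, so E = 1.564 × 10^-13 J.
Converting to MeV: E = 0.9763 MeV ≈ 0.976 MeV.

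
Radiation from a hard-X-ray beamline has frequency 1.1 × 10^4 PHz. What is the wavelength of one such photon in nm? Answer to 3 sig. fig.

0.0273 nm

Use c = 2.99792458 × 10^8 m/s.
First convert: f = 1.1 × 10^4 PHz = 1.1 × 10^19 Hz.
For a photon λ = c/f, so λ = 2.725 × 10^-11 m.
Converting to nm: λ = 0.02725 nm ≈ 0.0273 nm.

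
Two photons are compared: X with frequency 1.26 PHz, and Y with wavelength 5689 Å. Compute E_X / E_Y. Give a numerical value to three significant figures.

E_X = 8.349 × 10^-19 J (from frequency = 1.26 PHz, via E = hf).
E_Y = 3.492 × 10^-19 J (from wavelength = 5689 Å, via E = hc/λ).
Ratio = 8.349 × 10^-19 / 3.492 × 10^-19 = 2.39.

2.39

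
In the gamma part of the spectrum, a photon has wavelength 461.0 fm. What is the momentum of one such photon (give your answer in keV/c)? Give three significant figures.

(h = 6.62607015e-34 J·s, c = 2.99792458e8 m/s, 1 eV = 1.602176634e-19 J.)
Convert to SI: λ = 461.0 fm = 4.610e-13 m.
Apply p = h/λ: p = 1.437e-21 kg·m/s.
Converting to keV/c: p = 2689 keV/c ≈ 2690 keV/c.

2690 keV/c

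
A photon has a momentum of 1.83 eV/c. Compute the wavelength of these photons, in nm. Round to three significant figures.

678 nm

Use h = 6.62607015 × 10^-34 J·s, c = 2.99792458 × 10^8 m/s, 1 eV = 1.602176634 × 10^-19 J.
Convert to SI: p = 1.83 eV/c = 9.7800 × 10^-28 kg·m/s.
Since λ = h/p for a photon, λ = 6.775 × 10^-7 m.
Converting to nm: λ = 677.5 nm ≈ 678 nm.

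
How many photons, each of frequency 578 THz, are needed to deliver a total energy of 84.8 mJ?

Per-photon energy: E = 3.830 × 10^-19 J (from frequency = 578 THz).
N = E_total / E_photon = 0.0848 J / 3.830 × 10^-19 J = 2.21 × 10^17.

2.21 × 10^17 photons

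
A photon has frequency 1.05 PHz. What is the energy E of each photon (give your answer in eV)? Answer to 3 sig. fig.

4.34 eV

Take h = 6.62607015e-34 J·s, 1 eV = 1.602176634e-19 J.
In SI units: f = 1.05 PHz = 1.05e15 Hz.
Apply E = hf: E = 6.957e-19 J.
Converting to eV: E = 4.342 eV ≈ 4.34 eV.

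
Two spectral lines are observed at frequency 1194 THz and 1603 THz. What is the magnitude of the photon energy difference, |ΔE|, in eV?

1.69 eV

Using E = hf: E₁ = 7.9115 × 10^-19 J, E₂ = 1.0622 × 10^-18 J.
|ΔE| = |7.9115 × 10^-19 − 1.0622 × 10^-18| = 2.71 × 10^-19 J = 1.69 eV.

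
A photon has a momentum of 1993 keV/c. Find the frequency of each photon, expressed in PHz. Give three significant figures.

4.82 × 10^5 PHz

In SI units: p = 1993 keV/c = 1.0651 × 10^-21 kg·m/s.
The photon relation is f = pc/h, giving f = 4.819 × 10^20 Hz.
Converting to PHz: f = 481900 PHz ≈ 4.82 × 10^5 PHz.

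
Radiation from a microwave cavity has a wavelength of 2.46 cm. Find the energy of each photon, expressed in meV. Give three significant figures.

0.0504 meV

Use h = 6.62607015e-34 J·s, c = 2.99792458e8 m/s, 1 eV = 1.602176634e-19 J.
First convert: λ = 2.46 cm = 0.0246 m.
For a photon E = hc/λ, so E = 8.075e-24 J.
Converting to meV: E = 0.05040 meV ≈ 0.0504 meV.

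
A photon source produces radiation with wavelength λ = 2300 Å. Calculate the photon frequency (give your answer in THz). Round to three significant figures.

Convert to SI: λ = 2300 Å = 2.3 × 10^-7 m.
The photon relation is f = c/λ, giving f = 1.303 × 10^15 Hz.
Converting to THz: f = 1303 THz ≈ 1300 THz.

1300 THz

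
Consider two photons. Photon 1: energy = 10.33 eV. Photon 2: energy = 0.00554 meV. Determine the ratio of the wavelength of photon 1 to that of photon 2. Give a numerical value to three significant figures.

5.36e-7

λ_1 = 1.200e-7 m (from energy = 10.33 eV, via λ = hc/E).
λ_2 = 0.2238 m (from energy = 0.00554 meV, via λ = hc/E).
Ratio = 1.200e-7 / 0.2238 = 5.36e-7.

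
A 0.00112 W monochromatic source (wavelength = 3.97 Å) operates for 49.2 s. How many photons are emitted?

Total energy: E_total = P·t = 0.00112 × 49.2 = 0.05510 J.
Per-photon energy: E = 5.004e-16 J.
N = E_total / E_photon = 1.10e14.

1.10e14 photons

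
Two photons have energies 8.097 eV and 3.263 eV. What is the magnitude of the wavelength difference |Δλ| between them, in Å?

Using λ = hc/E: λ₁ = 1.5312e-7 m, λ₂ = 3.7997e-7 m.
|Δλ| = |1.5312e-7 − 3.7997e-7| = 2.27e-7 m = 2270 Å.

2270 Å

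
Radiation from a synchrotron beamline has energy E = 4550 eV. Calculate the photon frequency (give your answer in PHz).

1100 PHz

In SI units: E = 4550 eV = 7.2899e-16 J.
Apply f = E/h: f = 1.100e18 Hz.
Converting to PHz: f = 1100 PHz ≈ 1100 PHz.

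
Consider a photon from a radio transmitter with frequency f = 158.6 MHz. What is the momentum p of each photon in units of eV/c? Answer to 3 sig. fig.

(h = 6.62607015 × 10^-34 J·s, c = 2.99792458 × 10^8 m/s, 1 eV = 1.602176634 × 10^-19 J.)
In SI units: f = 158.6 MHz = 1.586 × 10^8 Hz.
Apply p = hf/c: p = 3.505 × 10^-34 kg·m/s.
Converting to eV/c: p = 6.559 × 10^-7 eV/c ≈ 6.56 × 10^-7 eV/c.

6.56 × 10^-7 eV/c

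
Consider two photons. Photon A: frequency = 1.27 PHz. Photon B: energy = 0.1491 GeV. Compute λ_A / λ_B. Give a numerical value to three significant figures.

2.84·10^7

λ_A = 2.361·10^-7 m (from frequency = 1.27 PHz, via λ = c/f).
λ_B = 8.316·10^-15 m (from energy = 0.1491 GeV, via λ = hc/E).
Ratio = 2.361·10^-7 / 8.316·10^-15 = 2.84·10^7.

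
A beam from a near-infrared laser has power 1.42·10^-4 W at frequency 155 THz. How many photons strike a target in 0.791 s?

Total energy: E_total = P·t = 1.42·10^-4 × 0.791 = 1.123·10^-4 J.
Per-photon energy: E = 1.027·10^-19 J.
N = E_total / E_photon = 1.09·10^15.

1.09·10^15 photons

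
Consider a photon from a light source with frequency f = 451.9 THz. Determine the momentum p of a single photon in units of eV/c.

Take h = 6.62607015·10^-34 J·s, c = 2.99792458·10^8 m/s, 1 eV = 1.602176634·10^-19 J.
First convert: f = 451.9 THz = 4.519·10^14 Hz.
Apply p = hf/c: p = 9.988·10^-28 kg·m/s.
Converting to eV/c: p = 1.869 eV/c ≈ 1.87 eV/c.

1.87 eV/c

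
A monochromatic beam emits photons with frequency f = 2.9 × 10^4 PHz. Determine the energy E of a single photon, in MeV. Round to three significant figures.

Convert to SI: f = 2.9 × 10^4 PHz = 2.9 × 10^19 Hz.
Apply E = hf: E = 1.922 × 10^-14 J.
Converting to MeV: E = 0.1199 MeV ≈ 0.120 MeV.

0.120 MeV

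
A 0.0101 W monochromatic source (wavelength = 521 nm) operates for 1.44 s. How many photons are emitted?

3.81·10^16 photons

Total energy: E_total = P·t = 0.0101 × 1.44 = 0.01454 J.
Per-photon energy: E = 3.813·10^-19 J.
N = E_total / E_photon = 3.81·10^16.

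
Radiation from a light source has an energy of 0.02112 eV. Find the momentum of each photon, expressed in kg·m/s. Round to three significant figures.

First convert: E = 0.02112 eV = 3.3838e-21 J.
Since p = E/c for a photon, p = 1.129e-29 kg·m/s.
So p ≈ 1.13e-29 kg·m/s.

1.13e-29 kg·m/s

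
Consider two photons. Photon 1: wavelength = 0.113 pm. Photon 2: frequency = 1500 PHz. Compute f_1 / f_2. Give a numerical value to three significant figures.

f_1 = 2.653 × 10^21 Hz (from wavelength = 0.113 pm, via f = c/λ).
f_2 = 1.500 × 10^18 Hz (from frequency = 1500 PHz, via f given directly).
Ratio = 2.653 × 10^21 / 1.500 × 10^18 = 1770.

1770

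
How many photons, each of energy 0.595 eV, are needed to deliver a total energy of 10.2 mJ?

Per-photon energy: E = 9.533·10^-20 J (from energy = 0.595 eV).
N = E_total / E_photon = 0.0102 J / 9.533·10^-20 J = 1.07·10^17.

1.07·10^17 photons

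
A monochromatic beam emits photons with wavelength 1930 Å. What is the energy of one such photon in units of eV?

6.42 eV

Use h = 6.62607015e-34 J·s, c = 2.99792458e8 m/s, 1 eV = 1.602176634e-19 J.
In SI units: λ = 1930 Å = 1.93e-7 m.
Apply E = hc/λ: E = 1.029e-18 J.
Converting to eV: E = 6.424 eV ≈ 6.42 eV.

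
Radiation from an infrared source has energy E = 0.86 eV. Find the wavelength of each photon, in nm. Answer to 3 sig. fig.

Convert to SI: E = 0.86 eV = 1.3779e-19 J.
Apply λ = hc/E: λ = 1.442e-6 m.
Converting to nm: λ = 1442 nm ≈ 1440 nm.

1440 nm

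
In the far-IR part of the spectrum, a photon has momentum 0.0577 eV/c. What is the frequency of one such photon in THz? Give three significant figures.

14.0 THz

Take h = 6.62607015 × 10^-34 J·s, c = 2.99792458 × 10^8 m/s, 1 eV = 1.602176634 × 10^-19 J.
In SI units: p = 0.0577 eV/c = 3.0837 × 10^-29 kg·m/s.
Since f = pc/h for a photon, f = 1.395 × 10^13 Hz.
Converting to THz: f = 13.95 THz ≈ 14.0 THz.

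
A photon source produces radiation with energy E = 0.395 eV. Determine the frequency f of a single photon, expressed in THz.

95.5 THz

In SI units: E = 0.395 eV = 6.3286·10^-20 J.
For a photon f = E/h, so f = 9.551·10^13 Hz.
Converting to THz: f = 95.51 THz ≈ 95.5 THz.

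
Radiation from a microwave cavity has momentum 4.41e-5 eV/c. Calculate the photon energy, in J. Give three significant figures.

7.07e-24 J

In SI units: p = 4.41e-5 eV/c = 2.3568e-32 kg·m/s.
Apply E = pc: E = 7.066e-24 J.
So E ≈ 7.07e-24 J.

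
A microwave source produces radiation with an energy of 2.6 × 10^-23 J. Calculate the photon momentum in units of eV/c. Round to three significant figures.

Take c = 2.99792458 × 10^8 m/s, 1 eV = 1.602176634 × 10^-19 J.
Since p = E/c for a photon, p = 8.673 × 10^-32 kg·m/s.
Converting to eV/c: p = 1.623 × 10^-4 eV/c ≈ 1.62 × 10^-4 eV/c.

1.62 × 10^-4 eV/c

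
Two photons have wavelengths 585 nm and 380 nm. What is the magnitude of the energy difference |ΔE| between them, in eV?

Using E = hc/λ: E₁ = 3.396 × 10^-19 J, E₂ = 5.227 × 10^-19 J.
|ΔE| = |3.396 × 10^-19 − 5.227 × 10^-19| = 1.83 × 10^-19 J = 1.14 eV.

1.14 eV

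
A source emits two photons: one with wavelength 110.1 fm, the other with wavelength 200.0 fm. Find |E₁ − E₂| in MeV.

Using E = hc/λ: E₁ = 1.8042e-12 J, E₂ = 9.9322e-13 J.
|ΔE| = |1.8042e-12 − 9.9322e-13| = 8.11e-13 J = 5.06 MeV.

5.06 MeV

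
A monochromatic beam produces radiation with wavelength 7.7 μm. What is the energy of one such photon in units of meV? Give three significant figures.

Convert to SI: λ = 7.7 μm = 7.7 × 10^-6 m.
The photon relation is E = hc/λ, giving E = 2.580 × 10^-20 J.
Converting to meV: E = 161.0 meV ≈ 161 meV.

161 meV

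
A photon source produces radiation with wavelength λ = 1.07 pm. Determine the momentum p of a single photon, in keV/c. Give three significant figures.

Convert to SI: λ = 1.07 pm = 1.07e-12 m.
Apply p = h/λ: p = 6.193e-22 kg·m/s.
Converting to keV/c: p = 1159 keV/c ≈ 1160 keV/c.

1160 keV/c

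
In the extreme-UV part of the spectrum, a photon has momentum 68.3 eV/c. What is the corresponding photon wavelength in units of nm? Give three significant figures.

18.2 nm

Convert to SI: p = 68.3 eV/c = 3.6501e-26 kg·m/s.
For a photon λ = h/p, so λ = 1.815e-8 m.
Converting to nm: λ = 18.15 nm ≈ 18.2 nm.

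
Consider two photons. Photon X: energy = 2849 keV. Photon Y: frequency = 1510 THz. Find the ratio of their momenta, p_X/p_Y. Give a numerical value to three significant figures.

p_X = 1.523 × 10^-21 kg·m/s (from energy = 2849 keV, via p = E/c).
p_Y = 3.337 × 10^-27 kg·m/s (from frequency = 1510 THz, via p = hf/c).
Ratio = 1.523 × 10^-21 / 3.337 × 10^-27 = 4.56 × 10^5.

4.56 × 10^5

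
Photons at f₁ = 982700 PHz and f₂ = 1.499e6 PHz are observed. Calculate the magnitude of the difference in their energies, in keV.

2140 keV

Using E = hf: E₁ = 6.5114e-13 J, E₂ = 9.9325e-13 J.
|ΔE| = |6.5114e-13 − 9.9325e-13| = 3.42e-13 J = 2140 keV.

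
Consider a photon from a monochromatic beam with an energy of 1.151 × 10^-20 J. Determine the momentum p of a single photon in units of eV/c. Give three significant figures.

(c = 2.99792458 × 10^8 m/s, 1 eV = 1.602176634 × 10^-19 J.)
Apply p = E/c: p = 3.839 × 10^-29 kg·m/s.
Converting to eV/c: p = 0.07184 eV/c ≈ 0.0718 eV/c.

0.0718 eV/c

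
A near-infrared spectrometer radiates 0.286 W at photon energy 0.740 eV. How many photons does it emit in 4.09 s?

9.87 × 10^18 photons

Total energy: E_total = P·t = 0.286 × 4.09 = 1.170 J.
Per-photon energy: E = 1.186 × 10^-19 J.
N = E_total / E_photon = 9.87 × 10^18.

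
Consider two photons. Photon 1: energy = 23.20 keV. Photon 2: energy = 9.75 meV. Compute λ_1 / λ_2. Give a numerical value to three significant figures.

λ_1 = 5.344 × 10^-11 m (from energy = 23.20 keV, via λ = hc/E).
λ_2 = 1.272 × 10^-4 m (from energy = 9.75 meV, via λ = hc/E).
Ratio = 5.344 × 10^-11 / 1.272 × 10^-4 = 4.20 × 10^-7.

4.20 × 10^-7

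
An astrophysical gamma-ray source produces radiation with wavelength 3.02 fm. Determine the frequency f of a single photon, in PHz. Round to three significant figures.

9.93 × 10^7 PHz

(c = 2.99792458 × 10^8 m/s.)
First convert: λ = 3.02 fm = 3.02 × 10^-15 m.
For a photon f = c/λ, so f = 9.927 × 10^22 Hz.
Converting to PHz: f = 9.927 × 10^7 PHz ≈ 9.93 × 10^7 PHz.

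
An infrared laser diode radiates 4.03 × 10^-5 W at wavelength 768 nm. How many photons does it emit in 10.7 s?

1.67 × 10^15 photons

Total energy: E_total = P·t = 4.03 × 10^-5 × 10.7 = 4.312 × 10^-4 J.
Per-photon energy: E = 2.587 × 10^-19 J.
N = E_total / E_photon = 1.67 × 10^15.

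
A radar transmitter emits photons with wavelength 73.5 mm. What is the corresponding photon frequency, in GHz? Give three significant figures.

4.08 GHz

First convert: λ = 73.5 mm = 0.0735 m.
For a photon f = c/λ, so f = 4.079 × 10^9 Hz.
Converting to GHz: f = 4.079 GHz ≈ 4.08 GHz.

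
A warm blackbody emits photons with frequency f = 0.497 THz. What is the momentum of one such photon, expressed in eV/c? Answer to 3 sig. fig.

In SI units: f = 0.497 THz = 4.97 × 10^11 Hz.
The photon relation is p = hf/c, giving p = 1.098 × 10^-30 kg·m/s.
Converting to eV/c: p = 0.002055 eV/c ≈ 2.06 × 10^-3 eV/c.

2.06 × 10^-3 eV/c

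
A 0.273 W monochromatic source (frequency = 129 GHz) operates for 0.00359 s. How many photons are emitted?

1.15 × 10^19 photons

Total energy: E_total = P·t = 0.273 × 0.00359 = 9.801 × 10^-4 J.
Per-photon energy: E = 8.548 × 10^-23 J.
N = E_total / E_photon = 1.15 × 10^19.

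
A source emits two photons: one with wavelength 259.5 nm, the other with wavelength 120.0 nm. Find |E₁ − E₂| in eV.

5.55 eV

Using E = hc/λ: E₁ = 7.6549·10^-19 J, E₂ = 1.6554·10^-18 J.
|ΔE| = |7.6549·10^-19 − 1.6554·10^-18| = 8.90·10^-19 J = 5.55 eV.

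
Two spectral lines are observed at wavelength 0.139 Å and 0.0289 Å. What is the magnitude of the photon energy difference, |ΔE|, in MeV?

0.340 MeV

Using E = hc/λ: E₁ = 1.429e-14 J, E₂ = 6.874e-14 J.
|ΔE| = |1.429e-14 − 6.874e-14| = 5.44e-14 J = 0.340 MeV.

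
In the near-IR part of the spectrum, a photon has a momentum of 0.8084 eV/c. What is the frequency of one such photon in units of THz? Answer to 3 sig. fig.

In SI units: p = 0.8084 eV/c = 4.3203 × 10^-28 kg·m/s.
For a photon f = pc/h, so f = 1.955 × 10^14 Hz.
Converting to THz: f = 195.5 THz ≈ 195 THz.

195 THz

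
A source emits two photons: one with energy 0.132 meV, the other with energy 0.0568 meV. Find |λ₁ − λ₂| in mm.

Using λ = hc/E: λ₁ = 0.009393 m, λ₂ = 0.02183 m.
|Δλ| = |0.009393 − 0.02183| = 0.0124 m = 12.4 mm.

12.4 mm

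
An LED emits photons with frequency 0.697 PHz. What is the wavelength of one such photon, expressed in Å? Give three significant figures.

Use c = 2.99792458 × 10^8 m/s.
Convert to SI: f = 0.697 PHz = 6.97 × 10^14 Hz.
For a photon λ = c/f, so λ = 4.301 × 10^-7 m.
Converting to Å: λ = 4301 Å ≈ 4300 Å.

4300 Å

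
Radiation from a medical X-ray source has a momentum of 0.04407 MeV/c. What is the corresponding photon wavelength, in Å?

0.281 Å

(h = 6.62607015e-34 J·s, c = 2.99792458e8 m/s, 1 eV = 1.602176634e-19 J.)
First convert: p = 0.04407 MeV/c = 2.3552e-23 kg·m/s.
Since λ = h/p for a photon, λ = 2.813e-11 m.
Converting to Å: λ = 0.2813 Å ≈ 0.281 Å.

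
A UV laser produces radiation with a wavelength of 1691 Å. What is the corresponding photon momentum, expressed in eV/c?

7.33 eV/c

Use h = 6.62607015·10^-34 J·s, c = 2.99792458·10^8 m/s, 1 eV = 1.602176634·10^-19 J.
In SI units: λ = 1691 Å = 1.691·10^-7 m.
Since p = h/λ for a photon, p = 3.918·10^-27 kg·m/s.
Converting to eV/c: p = 7.332 eV/c ≈ 7.33 eV/c.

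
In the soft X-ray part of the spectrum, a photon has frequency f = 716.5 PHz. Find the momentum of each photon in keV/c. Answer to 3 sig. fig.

Take h = 6.62607015 × 10^-34 J·s, c = 2.99792458 × 10^8 m/s, 1 eV = 1.602176634 × 10^-19 J.
Convert to SI: f = 716.5 PHz = 7.165 × 10^17 Hz.
Since p = hf/c for a photon, p = 1.584 × 10^-24 kg·m/s.
Converting to keV/c: p = 2.963 keV/c ≈ 2.96 keV/c.

2.96 keV/c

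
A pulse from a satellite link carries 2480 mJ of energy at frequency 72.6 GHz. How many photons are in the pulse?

Per-photon energy: E = 4.811 × 10^-23 J (from frequency = 72.6 GHz).
N = E_total / E_photon = 2.48 J / 4.811 × 10^-23 J = 5.16 × 10^22.

5.16 × 10^22 photons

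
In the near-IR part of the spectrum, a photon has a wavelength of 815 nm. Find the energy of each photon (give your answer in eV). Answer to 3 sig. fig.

First convert: λ = 815 nm = 8.15 × 10^-7 m.
Apply E = hc/λ: E = 2.437 × 10^-19 J.
Converting to eV: E = 1.521 eV ≈ 1.52 eV.

1.52 eV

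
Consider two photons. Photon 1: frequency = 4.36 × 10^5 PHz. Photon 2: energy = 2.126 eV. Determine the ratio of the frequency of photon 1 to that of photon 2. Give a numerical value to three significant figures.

8.48 × 10^5

f_1 = 4.360 × 10^20 Hz (from frequency = 4.36 × 10^5 PHz, via f given directly).
f_2 = 5.141 × 10^14 Hz (from energy = 2.126 eV, via f = E/h).
Ratio = 4.360 × 10^20 / 5.141 × 10^14 = 8.48 × 10^5.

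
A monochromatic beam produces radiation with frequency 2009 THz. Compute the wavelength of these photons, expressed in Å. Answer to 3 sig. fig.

1490 Å

First convert: f = 2009 THz = 2.009·10^15 Hz.
Apply λ = c/f: λ = 1.492·10^-7 m.
Converting to Å: λ = 1492 Å ≈ 1490 Å.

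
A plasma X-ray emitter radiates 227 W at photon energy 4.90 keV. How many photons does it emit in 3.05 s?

8.82e17 photons

Total energy: E_total = P·t = 227 × 3.05 = 692.3 J.
Per-photon energy: E = 7.851e-16 J.
N = E_total / E_photon = 8.82e17.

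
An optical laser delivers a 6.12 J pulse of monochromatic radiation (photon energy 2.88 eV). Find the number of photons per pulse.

Per-photon energy: E = 4.614·10^-19 J (from energy = 2.88 eV).
N = E_total / E_photon = 6.12 J / 4.614·10^-19 J = 1.33·10^19.

1.33·10^19 photons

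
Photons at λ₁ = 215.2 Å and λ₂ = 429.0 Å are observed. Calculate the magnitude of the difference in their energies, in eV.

28.7 eV

Using E = hc/λ: E₁ = 9.2307 × 10^-18 J, E₂ = 4.6304 × 10^-18 J.
|ΔE| = |9.2307 × 10^-18 − 4.6304 × 10^-18| = 4.60 × 10^-18 J = 28.7 eV.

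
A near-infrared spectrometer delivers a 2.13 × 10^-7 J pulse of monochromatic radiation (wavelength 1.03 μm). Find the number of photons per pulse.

Per-photon energy: E = 1.929 × 10^-19 J (from wavelength = 1.03 μm).
N = E_total / E_photon = 2.13 × 10^-7 J / 1.929 × 10^-19 J = 1.10 × 10^12.

1.10 × 10^12 photons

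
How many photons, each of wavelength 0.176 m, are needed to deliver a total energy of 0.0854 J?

Per-photon energy: E = 1.129 × 10^-24 J (from wavelength = 0.176 m).
N = E_total / E_photon = 0.0854 J / 1.129 × 10^-24 J = 7.57 × 10^22.

7.57 × 10^22 photons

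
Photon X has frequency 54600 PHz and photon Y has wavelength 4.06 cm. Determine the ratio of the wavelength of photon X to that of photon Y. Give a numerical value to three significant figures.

1.35e-10

λ_X = 5.491e-12 m (from frequency = 54600 PHz, via λ = c/f).
λ_Y = 0.04060 m (from wavelength = 4.06 cm, via λ given directly).
Ratio = 5.491e-12 / 0.04060 = 1.35e-10.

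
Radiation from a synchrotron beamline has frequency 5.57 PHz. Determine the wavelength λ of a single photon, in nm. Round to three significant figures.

53.8 nm

Take c = 2.99792458 × 10^8 m/s.
In SI units: f = 5.57 PHz = 5.57 × 10^15 Hz.
Since λ = c/f for a photon, λ = 5.382 × 10^-8 m.
Converting to nm: λ = 53.82 nm ≈ 53.8 nm.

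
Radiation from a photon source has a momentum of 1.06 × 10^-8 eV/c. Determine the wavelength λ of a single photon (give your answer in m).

Take h = 6.62607015 × 10^-34 J·s, c = 2.99792458 × 10^8 m/s, 1 eV = 1.602176634 × 10^-19 J.
Convert to SI: p = 1.06 × 10^-8 eV/c = 5.6649 × 10^-36 kg·m/s.
Since λ = h/p for a photon, λ = 117.0 m.
So λ ≈ 117 m.

117 m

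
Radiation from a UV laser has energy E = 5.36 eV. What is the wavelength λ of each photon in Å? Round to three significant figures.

2310 Å

First convert: E = 5.36 eV = 8.5877e-19 J.
The photon relation is λ = hc/E, giving λ = 2.313e-7 m.
Converting to Å: λ = 2313 Å ≈ 2310 Å.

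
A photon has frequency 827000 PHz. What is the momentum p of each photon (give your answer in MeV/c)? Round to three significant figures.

(h = 6.62607015 × 10^-34 J·s, c = 2.99792458 × 10^8 m/s, 1 eV = 1.602176634 × 10^-19 J.)
In SI units: f = 827000 PHz = 8.270 × 10^20 Hz.
The photon relation is p = hf/c, giving p = 1.828 × 10^-21 kg·m/s.
Converting to MeV/c: p = 3.420 MeV/c ≈ 3.42 MeV/c.

3.42 MeV/c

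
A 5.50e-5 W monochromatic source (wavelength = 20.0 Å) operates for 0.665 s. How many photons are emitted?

Total energy: E_total = P·t = 5.50e-5 × 0.665 = 3.658e-5 J.
Per-photon energy: E = 9.932e-17 J.
N = E_total / E_photon = 3.68e11.

3.68e11 photons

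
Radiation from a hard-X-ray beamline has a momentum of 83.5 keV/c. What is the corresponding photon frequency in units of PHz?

Use h = 6.62607015 × 10^-34 J·s, c = 2.99792458 × 10^8 m/s, 1 eV = 1.602176634 × 10^-19 J.
First convert: p = 83.5 keV/c = 4.4625 × 10^-23 kg·m/s.
For a photon f = pc/h, so f = 2.019 × 10^19 Hz.
Converting to PHz: f = 20190 PHz ≈ 2.02 × 10^4 PHz.

2.02 × 10^4 PHz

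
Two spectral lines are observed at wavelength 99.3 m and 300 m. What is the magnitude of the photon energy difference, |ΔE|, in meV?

8.35 × 10^-6 meV

Using E = hc/λ: E₁ = 2.000 × 10^-27 J, E₂ = 6.621 × 10^-28 J.
|ΔE| = |2.000 × 10^-27 − 6.621 × 10^-28| = 1.34 × 10^-27 J = 8.35 × 10^-6 meV.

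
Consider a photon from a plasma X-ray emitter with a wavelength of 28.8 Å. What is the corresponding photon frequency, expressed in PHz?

104 PHz

(c = 2.99792458 × 10^8 m/s.)
In SI units: λ = 28.8 Å = 2.88 × 10^-9 m.
Apply f = c/λ: f = 1.041 × 10^17 Hz.
Converting to PHz: f = 104.1 PHz ≈ 104 PHz.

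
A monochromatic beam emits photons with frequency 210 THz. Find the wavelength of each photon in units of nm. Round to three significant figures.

1430 nm

Convert to SI: f = 210 THz = 2.1 × 10^14 Hz.
Apply λ = c/f: λ = 1.428 × 10^-6 m.
Converting to nm: λ = 1428 nm ≈ 1430 nm.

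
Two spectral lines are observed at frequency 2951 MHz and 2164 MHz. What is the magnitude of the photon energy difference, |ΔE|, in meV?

Using E = hf: E₁ = 1.9554 × 10^-24 J, E₂ = 1.4339 × 10^-24 J.
|ΔE| = |1.9554 × 10^-24 − 1.4339 × 10^-24| = 5.21 × 10^-25 J = 3.25 × 10^-3 meV.

3.25 × 10^-3 meV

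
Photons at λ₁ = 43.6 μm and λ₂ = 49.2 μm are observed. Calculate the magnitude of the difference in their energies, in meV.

3.24 meV

Using E = hc/λ: E₁ = 4.556e-21 J, E₂ = 4.037e-21 J.
|ΔE| = |4.556e-21 − 4.037e-21| = 5.19e-22 J = 3.24 meV.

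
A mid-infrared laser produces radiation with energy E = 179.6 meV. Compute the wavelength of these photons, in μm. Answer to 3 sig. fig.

In SI units: E = 179.6 meV = 2.8775·10^-20 J.
Since λ = hc/E for a photon, λ = 6.903·10^-6 m.
Converting to μm: λ = 6.903 μm ≈ 6.90 μm.

6.90 μm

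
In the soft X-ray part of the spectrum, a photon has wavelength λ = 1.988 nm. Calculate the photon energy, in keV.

0.624 keV

Convert to SI: λ = 1.988 nm = 1.988 × 10^-9 m.
The photon relation is E = hc/λ, giving E = 9.992 × 10^-17 J.
Converting to keV: E = 0.6237 keV ≈ 0.624 keV.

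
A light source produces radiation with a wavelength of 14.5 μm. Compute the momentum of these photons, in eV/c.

0.0855 eV/c

In SI units: λ = 14.5 μm = 1.45 × 10^-5 m.
For a photon p = h/λ, so p = 4.570 × 10^-29 kg·m/s.
Converting to eV/c: p = 0.08551 eV/c ≈ 0.0855 eV/c.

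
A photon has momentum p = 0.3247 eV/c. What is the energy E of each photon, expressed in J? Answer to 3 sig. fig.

5.20 × 10^-20 J

(c = 2.99792458 × 10^8 m/s, 1 eV = 1.602176634 × 10^-19 J.)
In SI units: p = 0.3247 eV/c = 1.7353 × 10^-28 kg·m/s.
For a photon E = pc, so E = 5.202 × 10^-20 J.
So E ≈ 5.20 × 10^-20 J.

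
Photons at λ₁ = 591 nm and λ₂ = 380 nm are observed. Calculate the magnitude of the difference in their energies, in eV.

1.16 eV

Using E = hc/λ: E₁ = 3.361 × 10^-19 J, E₂ = 5.227 × 10^-19 J.
|ΔE| = |3.361 × 10^-19 − 5.227 × 10^-19| = 1.87 × 10^-19 J = 1.16 eV.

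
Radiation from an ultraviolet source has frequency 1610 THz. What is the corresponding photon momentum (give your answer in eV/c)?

6.66 eV/c

Use h = 6.62607015e-34 J·s, c = 2.99792458e8 m/s, 1 eV = 1.602176634e-19 J.
In SI units: f = 1610 THz = 1.61e15 Hz.
For a photon p = hf/c, so p = 3.558e-27 kg·m/s.
Converting to eV/c: p = 6.658 eV/c ≈ 6.66 eV/c.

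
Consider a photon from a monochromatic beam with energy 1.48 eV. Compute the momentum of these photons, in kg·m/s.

7.91e-28 kg·m/s

First convert: E = 1.48 eV = 2.3712e-19 J.
The photon relation is p = E/c, giving p = 7.910e-28 kg·m/s.
So p ≈ 7.91e-28 kg·m/s.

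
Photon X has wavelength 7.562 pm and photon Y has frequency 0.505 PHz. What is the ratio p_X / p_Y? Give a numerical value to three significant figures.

p_X = 8.762·10^-23 kg·m/s (from wavelength = 7.562 pm, via p = h/λ).
p_Y = 1.116·10^-27 kg·m/s (from frequency = 0.505 PHz, via p = hf/c).
Ratio = 8.762·10^-23 / 1.116·10^-27 = 7.85·10^4.

7.85·10^4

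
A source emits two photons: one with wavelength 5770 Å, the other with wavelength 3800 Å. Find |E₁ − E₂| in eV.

1.11 eV

Using E = hc/λ: E₁ = 3.443 × 10^-19 J, E₂ = 5.227 × 10^-19 J.
|ΔE| = |3.443 × 10^-19 − 5.227 × 10^-19| = 1.78 × 10^-19 J = 1.11 eV.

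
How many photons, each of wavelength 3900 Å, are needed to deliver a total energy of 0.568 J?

Per-photon energy: E = 5.093 × 10^-19 J (from wavelength = 3900 Å).
N = E_total / E_photon = 0.568 J / 5.093 × 10^-19 J = 1.12 × 10^18.

1.12 × 10^18 photons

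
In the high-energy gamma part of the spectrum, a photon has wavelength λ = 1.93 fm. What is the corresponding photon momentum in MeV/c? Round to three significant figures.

642 MeV/c

Convert to SI: λ = 1.93 fm = 1.93e-15 m.
For a photon p = h/λ, so p = 3.433e-19 kg·m/s.
Converting to MeV/c: p = 642.4 MeV/c ≈ 642 MeV/c.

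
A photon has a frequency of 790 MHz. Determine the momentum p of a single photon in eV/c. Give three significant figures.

3.27·10^-6 eV/c

(h = 6.62607015·10^-34 J·s, c = 2.99792458·10^8 m/s, 1 eV = 1.602176634·10^-19 J.)
First convert: f = 790 MHz = 7.9·10^8 Hz.
For a photon p = hf/c, so p = 1.746·10^-33 kg·m/s.
Converting to eV/c: p = 3.267·10^-6 eV/c ≈ 3.27·10^-6 eV/c.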